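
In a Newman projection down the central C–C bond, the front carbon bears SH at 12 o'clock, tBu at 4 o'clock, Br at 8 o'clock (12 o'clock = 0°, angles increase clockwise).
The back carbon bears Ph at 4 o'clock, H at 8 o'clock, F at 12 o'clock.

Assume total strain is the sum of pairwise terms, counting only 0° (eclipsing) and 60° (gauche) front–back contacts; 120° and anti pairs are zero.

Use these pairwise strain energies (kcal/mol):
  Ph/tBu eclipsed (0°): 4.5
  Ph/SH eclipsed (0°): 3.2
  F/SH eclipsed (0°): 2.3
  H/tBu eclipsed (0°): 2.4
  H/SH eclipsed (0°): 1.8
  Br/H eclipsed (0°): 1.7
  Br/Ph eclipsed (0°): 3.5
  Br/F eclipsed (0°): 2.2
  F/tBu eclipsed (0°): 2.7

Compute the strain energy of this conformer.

8.5 kcal/mol

This conformer (eclipsed): SH(0°)/F(0°) eclipsed 2.3; tBu(120°)/Ph(120°) eclipsed 4.5; Br(240°)/H(240°) eclipsed 1.7 → 8.5 kcal/mol.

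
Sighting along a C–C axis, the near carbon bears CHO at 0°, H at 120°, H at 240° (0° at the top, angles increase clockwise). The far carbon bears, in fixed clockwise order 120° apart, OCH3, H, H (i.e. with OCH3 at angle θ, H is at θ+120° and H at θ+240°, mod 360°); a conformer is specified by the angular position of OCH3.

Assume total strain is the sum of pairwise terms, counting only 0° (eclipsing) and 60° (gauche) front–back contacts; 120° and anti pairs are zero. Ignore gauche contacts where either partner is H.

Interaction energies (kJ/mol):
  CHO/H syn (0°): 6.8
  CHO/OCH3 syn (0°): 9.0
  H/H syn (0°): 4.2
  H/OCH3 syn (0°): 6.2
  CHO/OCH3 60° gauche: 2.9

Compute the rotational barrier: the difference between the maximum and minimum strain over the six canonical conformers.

17.4 kJ/mol

OCH3 at 0° (eclipsed): CHO(0°)/OCH3(0°) eclipsed 9.0; H(120°)/H(120°) eclipsed 4.2; H(240°)/H(240°) eclipsed 4.2 → 17.4 kJ/mol.
OCH3 at 60° (staggered): CHO(0°)/OCH3(60°) gauche 2.9 → 2.9 kJ/mol.
OCH3 at 120° (eclipsed): CHO(0°)/H(0°) eclipsed 6.8; H(120°)/OCH3(120°) eclipsed 6.2; H(240°)/H(240°) eclipsed 4.2 → 17.2 kJ/mol.
OCH3 at 180° (staggered): no non-H gauche contacts → 0.0 kJ/mol.
OCH3 at 240° (eclipsed): CHO(0°)/H(0°) eclipsed 6.8; H(120°)/H(120°) eclipsed 4.2; H(240°)/OCH3(240°) eclipsed 6.2 → 17.2 kJ/mol.
OCH3 at 300° (staggered): CHO(0°)/OCH3(300°) gauche 2.9 → 2.9 kJ/mol.
Max at 0° (17.4 kJ/mol), min at 180° (0.0 kJ/mol); barrier = 17.4 kJ/mol.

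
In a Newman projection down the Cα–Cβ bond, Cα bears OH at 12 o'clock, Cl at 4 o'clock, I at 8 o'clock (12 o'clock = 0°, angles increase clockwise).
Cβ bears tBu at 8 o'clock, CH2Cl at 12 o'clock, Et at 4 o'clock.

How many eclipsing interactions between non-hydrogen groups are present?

Non-H eclipsing pairs: OH(0°)/CH2Cl(0°); Cl(120°)/Et(120°); I(240°)/tBu(240°) — 3 interactions.

3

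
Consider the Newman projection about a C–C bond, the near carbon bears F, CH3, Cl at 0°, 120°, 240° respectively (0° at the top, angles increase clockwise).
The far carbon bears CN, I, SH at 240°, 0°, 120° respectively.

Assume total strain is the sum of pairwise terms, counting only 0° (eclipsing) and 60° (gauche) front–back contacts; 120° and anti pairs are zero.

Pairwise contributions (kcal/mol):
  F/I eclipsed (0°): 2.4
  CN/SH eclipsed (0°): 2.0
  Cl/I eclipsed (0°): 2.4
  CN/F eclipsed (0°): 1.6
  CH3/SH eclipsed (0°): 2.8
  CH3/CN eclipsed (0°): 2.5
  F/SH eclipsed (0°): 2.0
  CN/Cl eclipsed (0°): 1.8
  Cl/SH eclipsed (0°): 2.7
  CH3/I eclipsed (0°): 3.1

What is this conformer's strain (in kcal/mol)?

This conformer is eclipsed. F at 0° is eclipsed with I at 0° (2.4); CH3 at 120° is eclipsed with SH at 120° (2.8); Cl at 240° is eclipsed with CN at 240° (1.8). Total 7.0 kcal/mol.

7.0 kcal/mol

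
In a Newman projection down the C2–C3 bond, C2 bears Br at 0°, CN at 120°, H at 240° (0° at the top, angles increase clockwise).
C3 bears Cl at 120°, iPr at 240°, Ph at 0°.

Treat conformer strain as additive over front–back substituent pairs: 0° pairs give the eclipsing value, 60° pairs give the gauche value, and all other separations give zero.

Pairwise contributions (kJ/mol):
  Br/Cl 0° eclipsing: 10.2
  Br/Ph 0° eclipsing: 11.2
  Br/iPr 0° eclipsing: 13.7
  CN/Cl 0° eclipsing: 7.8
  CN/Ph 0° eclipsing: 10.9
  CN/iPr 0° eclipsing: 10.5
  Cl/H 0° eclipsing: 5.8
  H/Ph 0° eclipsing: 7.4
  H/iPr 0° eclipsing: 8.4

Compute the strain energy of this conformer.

This conformer (eclipsed): Br(0°)/Ph(0°) eclipsed 11.2; CN(120°)/Cl(120°) eclipsed 7.8; H(240°)/iPr(240°) eclipsed 8.4 → 27.4 kJ/mol.

27.4 kJ/mol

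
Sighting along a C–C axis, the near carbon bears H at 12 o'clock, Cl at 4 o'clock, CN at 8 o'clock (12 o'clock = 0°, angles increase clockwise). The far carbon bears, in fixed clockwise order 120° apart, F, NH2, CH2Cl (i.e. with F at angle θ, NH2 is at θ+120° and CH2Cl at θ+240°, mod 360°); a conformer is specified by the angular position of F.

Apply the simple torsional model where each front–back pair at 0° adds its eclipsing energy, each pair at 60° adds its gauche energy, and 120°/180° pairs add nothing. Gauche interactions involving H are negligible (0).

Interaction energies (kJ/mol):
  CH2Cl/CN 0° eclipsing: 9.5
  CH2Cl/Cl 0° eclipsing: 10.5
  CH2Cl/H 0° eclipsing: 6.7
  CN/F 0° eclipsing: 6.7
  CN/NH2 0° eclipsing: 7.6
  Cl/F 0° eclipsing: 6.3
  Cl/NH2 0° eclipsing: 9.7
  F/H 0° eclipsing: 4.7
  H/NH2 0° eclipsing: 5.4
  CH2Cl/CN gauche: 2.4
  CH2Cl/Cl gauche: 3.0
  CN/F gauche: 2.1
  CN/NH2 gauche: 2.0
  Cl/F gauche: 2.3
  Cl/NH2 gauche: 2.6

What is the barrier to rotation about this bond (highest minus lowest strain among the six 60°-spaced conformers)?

F at 0° (eclipsed): H–F eclipsed, Cl–NH2 eclipsed, CN–CH2Cl eclipsed; 4.7 + 9.7 + 9.5 = 23.9 kJ/mol.
F at 60° (staggered): Cl–F gauche, Cl–NH2 gauche, CN–NH2 gauche, CN–CH2Cl gauche; 2.3 + 2.6 + 2.0 + 2.4 = 9.3 kJ/mol.
F at 120° (eclipsed): H–CH2Cl eclipsed, Cl–F eclipsed, CN–NH2 eclipsed; 6.7 + 6.3 + 7.6 = 20.6 kJ/mol.
F at 180° (staggered): Cl–F gauche, Cl–CH2Cl gauche, CN–F gauche, CN–NH2 gauche; 2.3 + 3.0 + 2.1 + 2.0 = 9.4 kJ/mol.
F at 240° (eclipsed): H–NH2 eclipsed, Cl–CH2Cl eclipsed, CN–F eclipsed; 5.4 + 10.5 + 6.7 = 22.6 kJ/mol.
F at 300° (staggered): Cl–NH2 gauche, Cl–CH2Cl gauche, CN–F gauche, CN–CH2Cl gauche; 2.6 + 3.0 + 2.1 + 2.4 = 10.1 kJ/mol.
Max at 0° (23.9 kJ/mol), min at 60° (9.3 kJ/mol); barrier = 14.6 kJ/mol.

14.6 kJ/mol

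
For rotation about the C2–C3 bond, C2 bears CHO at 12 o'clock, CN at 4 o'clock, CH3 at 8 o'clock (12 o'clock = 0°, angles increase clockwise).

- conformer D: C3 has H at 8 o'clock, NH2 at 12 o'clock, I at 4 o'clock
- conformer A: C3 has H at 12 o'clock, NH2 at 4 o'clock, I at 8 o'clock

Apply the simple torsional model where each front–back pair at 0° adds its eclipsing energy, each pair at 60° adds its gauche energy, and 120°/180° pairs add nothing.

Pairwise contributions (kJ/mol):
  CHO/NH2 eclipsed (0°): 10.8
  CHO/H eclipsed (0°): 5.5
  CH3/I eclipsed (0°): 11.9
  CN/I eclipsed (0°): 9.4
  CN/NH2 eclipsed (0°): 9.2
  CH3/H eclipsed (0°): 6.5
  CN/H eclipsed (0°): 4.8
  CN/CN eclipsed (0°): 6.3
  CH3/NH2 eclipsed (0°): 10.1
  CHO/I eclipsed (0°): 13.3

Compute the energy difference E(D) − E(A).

+0.1 kJ/mol

D (eclipsed): CHO(0°)/NH2(0°) eclipsed 10.8; CN(120°)/I(120°) eclipsed 9.4; CH3(240°)/H(240°) eclipsed 6.5 → 26.7 kJ/mol.
A (eclipsed): CHO(0°)/H(0°) eclipsed 5.5; CN(120°)/NH2(120°) eclipsed 9.2; CH3(240°)/I(240°) eclipsed 11.9 → 26.6 kJ/mol.
E(D) − E(A) = 26.7 − 26.6 = +0.1 kJ/mol.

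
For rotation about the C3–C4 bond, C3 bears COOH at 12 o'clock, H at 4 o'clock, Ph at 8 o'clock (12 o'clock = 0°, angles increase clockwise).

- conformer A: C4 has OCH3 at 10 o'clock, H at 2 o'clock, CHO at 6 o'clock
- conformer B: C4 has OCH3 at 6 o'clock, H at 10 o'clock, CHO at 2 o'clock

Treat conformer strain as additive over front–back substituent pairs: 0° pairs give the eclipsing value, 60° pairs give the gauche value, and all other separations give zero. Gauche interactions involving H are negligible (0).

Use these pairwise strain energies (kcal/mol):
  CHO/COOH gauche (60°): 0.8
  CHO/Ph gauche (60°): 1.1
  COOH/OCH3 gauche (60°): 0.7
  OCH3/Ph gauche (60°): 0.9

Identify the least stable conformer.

A is staggered. COOH at 0° is gauche with OCH3 at 300° (0.7); Ph at 240° is gauche with OCH3 at 300° (0.9); Ph at 240° is gauche with CHO at 180° (1.1). Total 2.7 kcal/mol.
B is staggered. COOH at 0° is gauche with CHO at 60° (0.8); Ph at 240° is gauche with OCH3 at 180° (0.9). Total 1.7 kcal/mol.
A has the highest total (2.7 kcal/mol).

A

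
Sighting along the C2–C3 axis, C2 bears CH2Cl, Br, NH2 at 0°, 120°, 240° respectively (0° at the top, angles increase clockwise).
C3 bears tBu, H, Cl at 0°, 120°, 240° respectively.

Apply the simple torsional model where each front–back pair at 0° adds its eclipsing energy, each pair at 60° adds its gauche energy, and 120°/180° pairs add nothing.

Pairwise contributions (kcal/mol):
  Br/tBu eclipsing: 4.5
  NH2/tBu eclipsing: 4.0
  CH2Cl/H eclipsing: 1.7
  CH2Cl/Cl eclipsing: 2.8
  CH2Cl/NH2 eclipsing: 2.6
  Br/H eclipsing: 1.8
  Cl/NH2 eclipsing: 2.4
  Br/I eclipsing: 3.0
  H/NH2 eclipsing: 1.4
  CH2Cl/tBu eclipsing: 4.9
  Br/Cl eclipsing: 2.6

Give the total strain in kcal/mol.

9.1 kcal/mol

This conformer (eclipsed): CH2Cl–tBu eclipsed, Br–H eclipsed, NH2–Cl eclipsed; 4.9 + 1.8 + 2.4 = 9.1 kcal/mol.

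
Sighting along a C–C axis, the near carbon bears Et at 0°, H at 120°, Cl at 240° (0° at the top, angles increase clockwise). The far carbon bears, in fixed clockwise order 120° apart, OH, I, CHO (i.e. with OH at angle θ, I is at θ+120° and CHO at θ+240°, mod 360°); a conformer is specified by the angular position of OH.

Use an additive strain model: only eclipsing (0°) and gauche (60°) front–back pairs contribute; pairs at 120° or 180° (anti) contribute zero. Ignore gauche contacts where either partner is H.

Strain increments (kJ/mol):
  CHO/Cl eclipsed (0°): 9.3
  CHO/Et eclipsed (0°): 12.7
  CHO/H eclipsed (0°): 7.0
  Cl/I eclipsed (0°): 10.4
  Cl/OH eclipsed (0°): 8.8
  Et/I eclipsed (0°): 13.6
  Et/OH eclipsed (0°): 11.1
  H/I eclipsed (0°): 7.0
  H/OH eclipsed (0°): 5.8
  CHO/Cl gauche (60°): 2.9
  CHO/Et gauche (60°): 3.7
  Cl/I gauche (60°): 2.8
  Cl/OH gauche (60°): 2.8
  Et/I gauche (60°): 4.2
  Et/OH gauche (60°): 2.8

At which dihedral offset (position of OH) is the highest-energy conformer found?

OH at 0° (eclipsed): Et–OH eclipsed, H–I eclipsed, Cl–CHO eclipsed; 11.1 + 7.0 + 9.3 = 27.4 kJ/mol.
OH at 60° (staggered): Et–OH gauche, Et–CHO gauche, Cl–I gauche, Cl–CHO gauche; 2.8 + 3.7 + 2.8 + 2.9 = 12.2 kJ/mol.
OH at 120° (eclipsed): Et–CHO eclipsed, H–OH eclipsed, Cl–I eclipsed; 12.7 + 5.8 + 10.4 = 28.9 kJ/mol.
OH at 180° (staggered): Et–I gauche, Et–CHO gauche, Cl–OH gauche, Cl–I gauche; 4.2 + 3.7 + 2.8 + 2.8 = 13.5 kJ/mol.
OH at 240° (eclipsed): Et–I eclipsed, H–CHO eclipsed, Cl–OH eclipsed; 13.6 + 7.0 + 8.8 = 29.4 kJ/mol.
OH at 300° (staggered): Et–OH gauche, Et–I gauche, Cl–OH gauche, Cl–CHO gauche; 2.8 + 4.2 + 2.8 + 2.9 = 12.7 kJ/mol.
The maximum (29.4 kJ/mol) occurs with OH at 240°.

240°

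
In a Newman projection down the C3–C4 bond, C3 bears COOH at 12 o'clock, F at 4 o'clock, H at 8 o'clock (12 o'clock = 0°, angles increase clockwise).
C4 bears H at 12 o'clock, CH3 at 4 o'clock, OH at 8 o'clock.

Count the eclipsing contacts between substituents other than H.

1

Non-H eclipsing pairs: F(120°)/CH3(120°) — 1 interaction.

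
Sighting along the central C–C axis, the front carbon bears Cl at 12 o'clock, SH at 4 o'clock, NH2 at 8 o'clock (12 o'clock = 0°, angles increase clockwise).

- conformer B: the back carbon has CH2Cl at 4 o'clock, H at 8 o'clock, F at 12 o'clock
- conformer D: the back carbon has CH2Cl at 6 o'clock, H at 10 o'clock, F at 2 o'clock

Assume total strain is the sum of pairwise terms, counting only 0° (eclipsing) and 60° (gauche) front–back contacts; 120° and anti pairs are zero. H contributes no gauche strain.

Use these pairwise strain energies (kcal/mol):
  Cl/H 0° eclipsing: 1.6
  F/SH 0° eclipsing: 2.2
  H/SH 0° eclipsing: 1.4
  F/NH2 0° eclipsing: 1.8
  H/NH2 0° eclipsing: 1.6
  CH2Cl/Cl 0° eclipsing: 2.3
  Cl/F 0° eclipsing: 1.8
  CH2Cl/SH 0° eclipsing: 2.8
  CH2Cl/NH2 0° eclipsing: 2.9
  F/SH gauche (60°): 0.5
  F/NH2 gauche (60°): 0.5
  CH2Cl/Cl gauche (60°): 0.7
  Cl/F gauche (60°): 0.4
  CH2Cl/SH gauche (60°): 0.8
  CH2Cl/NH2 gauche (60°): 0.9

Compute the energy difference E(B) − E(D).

B (eclipsed): Cl(0°)/F(0°) eclipsed 1.8; SH(120°)/CH2Cl(120°) eclipsed 2.8; NH2(240°)/H(240°) eclipsed 1.6 → 6.2 kcal/mol.
D (staggered): Cl(0°)/F(60°) gauche 0.4; SH(120°)/CH2Cl(180°) gauche 0.8; SH(120°)/F(60°) gauche 0.5; NH2(240°)/CH2Cl(180°) gauche 0.9 → 2.6 kcal/mol.
E(B) − E(D) = 6.2 − 2.6 = +3.6 kcal/mol.

+3.6 kcal/mol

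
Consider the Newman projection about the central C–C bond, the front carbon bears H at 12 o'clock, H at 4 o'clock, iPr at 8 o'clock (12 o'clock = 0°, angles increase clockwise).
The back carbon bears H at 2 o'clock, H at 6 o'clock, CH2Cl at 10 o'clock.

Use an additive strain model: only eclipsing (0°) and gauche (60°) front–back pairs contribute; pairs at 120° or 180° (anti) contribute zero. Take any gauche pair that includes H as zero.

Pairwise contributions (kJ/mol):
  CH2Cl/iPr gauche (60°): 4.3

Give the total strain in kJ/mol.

This conformer (staggered): iPr–CH2Cl gauche; 4.3 = 4.3 kJ/mol.

4.3 kJ/mol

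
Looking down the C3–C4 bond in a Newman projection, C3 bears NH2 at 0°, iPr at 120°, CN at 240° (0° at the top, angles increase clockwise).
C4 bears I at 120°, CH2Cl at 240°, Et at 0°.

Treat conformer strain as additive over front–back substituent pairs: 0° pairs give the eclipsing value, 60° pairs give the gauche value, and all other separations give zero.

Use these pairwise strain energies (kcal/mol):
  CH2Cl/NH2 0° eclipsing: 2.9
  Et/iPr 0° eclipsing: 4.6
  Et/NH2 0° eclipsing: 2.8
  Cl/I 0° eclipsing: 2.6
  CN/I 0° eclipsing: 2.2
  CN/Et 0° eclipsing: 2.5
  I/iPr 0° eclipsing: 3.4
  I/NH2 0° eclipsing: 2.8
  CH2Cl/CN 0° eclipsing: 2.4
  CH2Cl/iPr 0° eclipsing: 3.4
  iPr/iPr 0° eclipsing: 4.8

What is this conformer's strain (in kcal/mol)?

8.6 kcal/mol

This conformer is eclipsed. NH2 at 0° is eclipsed with Et at 0° (2.8); iPr at 120° is eclipsed with I at 120° (3.4); CN at 240° is eclipsed with CH2Cl at 240° (2.4). Total 8.6 kcal/mol.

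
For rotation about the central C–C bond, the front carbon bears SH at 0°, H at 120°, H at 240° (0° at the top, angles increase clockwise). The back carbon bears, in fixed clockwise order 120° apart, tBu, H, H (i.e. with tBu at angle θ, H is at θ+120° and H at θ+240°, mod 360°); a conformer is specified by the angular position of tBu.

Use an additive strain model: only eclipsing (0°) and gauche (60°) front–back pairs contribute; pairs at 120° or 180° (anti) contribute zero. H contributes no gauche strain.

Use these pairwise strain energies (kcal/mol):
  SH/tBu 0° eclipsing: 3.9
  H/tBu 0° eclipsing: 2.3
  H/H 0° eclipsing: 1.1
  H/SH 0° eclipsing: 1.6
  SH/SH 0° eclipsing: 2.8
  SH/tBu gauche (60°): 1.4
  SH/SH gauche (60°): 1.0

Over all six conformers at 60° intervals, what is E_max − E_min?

6.1 kcal/mol

tBu at 0° (eclipsed): SH–tBu eclipsed, H–H eclipsed, H–H eclipsed; 3.9 + 1.1 + 1.1 = 6.1 kcal/mol.
tBu at 60° (staggered): SH–tBu gauche; 1.4 = 1.4 kcal/mol.
tBu at 120° (eclipsed): SH–H eclipsed, H–tBu eclipsed, H–H eclipsed; 1.6 + 2.3 + 1.1 = 5.0 kcal/mol.
tBu at 180° (staggered): no non-H gauche contacts → 0.0 kcal/mol.
tBu at 240° (eclipsed): SH–H eclipsed, H–H eclipsed, H–tBu eclipsed; 1.6 + 1.1 + 2.3 = 5.0 kcal/mol.
tBu at 300° (staggered): SH–tBu gauche; 1.4 = 1.4 kcal/mol.
Max at 0° (6.1 kcal/mol), min at 180° (0.0 kcal/mol); barrier = 6.1 kcal/mol.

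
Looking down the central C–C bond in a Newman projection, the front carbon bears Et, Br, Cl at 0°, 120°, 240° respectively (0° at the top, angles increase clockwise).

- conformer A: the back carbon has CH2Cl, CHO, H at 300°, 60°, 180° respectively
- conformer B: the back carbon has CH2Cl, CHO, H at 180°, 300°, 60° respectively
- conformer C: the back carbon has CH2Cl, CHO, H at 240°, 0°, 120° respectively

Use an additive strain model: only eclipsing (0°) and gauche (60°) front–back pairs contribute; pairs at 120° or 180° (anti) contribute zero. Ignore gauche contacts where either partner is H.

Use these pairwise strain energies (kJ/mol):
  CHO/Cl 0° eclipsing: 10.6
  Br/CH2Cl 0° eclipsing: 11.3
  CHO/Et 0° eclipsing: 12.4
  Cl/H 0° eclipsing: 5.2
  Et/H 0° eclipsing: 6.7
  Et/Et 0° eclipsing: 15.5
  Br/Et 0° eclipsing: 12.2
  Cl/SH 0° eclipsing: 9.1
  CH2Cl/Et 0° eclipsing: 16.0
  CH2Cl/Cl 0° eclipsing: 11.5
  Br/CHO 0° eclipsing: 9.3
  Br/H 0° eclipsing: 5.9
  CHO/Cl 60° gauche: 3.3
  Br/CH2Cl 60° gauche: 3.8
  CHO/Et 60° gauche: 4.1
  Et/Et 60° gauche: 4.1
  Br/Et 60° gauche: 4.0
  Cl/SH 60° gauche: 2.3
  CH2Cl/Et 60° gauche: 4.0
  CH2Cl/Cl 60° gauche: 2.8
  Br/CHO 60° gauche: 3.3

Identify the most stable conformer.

B

A (staggered): Et(0°)/CH2Cl(300°) gauche 4.0; Et(0°)/CHO(60°) gauche 4.1; Br(120°)/CHO(60°) gauche 3.3; Cl(240°)/CH2Cl(300°) gauche 2.8 → 14.2 kJ/mol.
B (staggered): Et(0°)/CHO(300°) gauche 4.1; Br(120°)/CH2Cl(180°) gauche 3.8; Cl(240°)/CH2Cl(180°) gauche 2.8; Cl(240°)/CHO(300°) gauche 3.3 → 14.0 kJ/mol.
C (eclipsed): Et(0°)/CHO(0°) eclipsed 12.4; Br(120°)/H(120°) eclipsed 5.9; Cl(240°)/CH2Cl(240°) eclipsed 11.5 → 29.8 kJ/mol.
B has the lowest total (14.0 kJ/mol).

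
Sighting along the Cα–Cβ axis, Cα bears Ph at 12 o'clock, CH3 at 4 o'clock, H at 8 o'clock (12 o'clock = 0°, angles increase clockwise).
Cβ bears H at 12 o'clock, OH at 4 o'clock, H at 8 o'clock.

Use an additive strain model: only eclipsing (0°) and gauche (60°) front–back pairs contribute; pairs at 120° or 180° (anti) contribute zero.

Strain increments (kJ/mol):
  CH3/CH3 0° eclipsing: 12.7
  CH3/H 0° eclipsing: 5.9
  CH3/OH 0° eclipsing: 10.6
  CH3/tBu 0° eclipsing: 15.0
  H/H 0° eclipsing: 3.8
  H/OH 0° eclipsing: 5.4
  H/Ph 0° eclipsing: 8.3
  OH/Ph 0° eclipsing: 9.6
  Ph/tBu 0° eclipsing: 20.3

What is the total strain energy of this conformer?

This conformer (eclipsed): Ph–H eclipsed, CH3–OH eclipsed, H–H eclipsed; 8.3 + 10.6 + 3.8 = 22.7 kJ/mol.

22.7 kJ/mol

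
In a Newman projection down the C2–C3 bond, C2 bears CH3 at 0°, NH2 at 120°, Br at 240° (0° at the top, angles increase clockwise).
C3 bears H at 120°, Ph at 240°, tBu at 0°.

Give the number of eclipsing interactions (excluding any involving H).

2

Non-H eclipsing pairs: CH3(0°)/tBu(0°); Br(240°)/Ph(240°) — 2 interactions.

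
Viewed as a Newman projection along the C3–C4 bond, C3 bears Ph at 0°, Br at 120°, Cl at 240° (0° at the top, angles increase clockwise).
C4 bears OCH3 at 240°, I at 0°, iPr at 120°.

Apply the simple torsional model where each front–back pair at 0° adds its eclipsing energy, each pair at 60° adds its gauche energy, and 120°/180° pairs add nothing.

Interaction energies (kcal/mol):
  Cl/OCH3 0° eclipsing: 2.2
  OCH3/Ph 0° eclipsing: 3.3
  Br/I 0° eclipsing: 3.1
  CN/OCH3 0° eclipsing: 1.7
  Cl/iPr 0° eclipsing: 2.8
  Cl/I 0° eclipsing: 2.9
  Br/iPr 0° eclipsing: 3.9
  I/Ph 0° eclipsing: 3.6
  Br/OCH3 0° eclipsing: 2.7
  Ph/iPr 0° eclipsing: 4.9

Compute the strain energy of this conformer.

9.7 kcal/mol

This conformer is eclipsed. Ph at 0° is eclipsed with I at 0° (3.6); Br at 120° is eclipsed with iPr at 120° (3.9); Cl at 240° is eclipsed with OCH3 at 240° (2.2). Total 9.7 kcal/mol.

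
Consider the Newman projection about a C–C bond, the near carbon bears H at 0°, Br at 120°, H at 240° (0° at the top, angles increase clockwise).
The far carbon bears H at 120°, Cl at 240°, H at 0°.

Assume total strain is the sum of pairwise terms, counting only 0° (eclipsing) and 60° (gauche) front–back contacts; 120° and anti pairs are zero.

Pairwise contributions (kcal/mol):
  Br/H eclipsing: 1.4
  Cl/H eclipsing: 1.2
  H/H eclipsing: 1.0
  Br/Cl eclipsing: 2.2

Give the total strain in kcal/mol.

3.6 kcal/mol

This conformer is eclipsed. H at 0° is eclipsed with H at 0° (1.0); Br at 120° is eclipsed with H at 120° (1.4); H at 240° is eclipsed with Cl at 240° (1.2). Total 3.6 kcal/mol.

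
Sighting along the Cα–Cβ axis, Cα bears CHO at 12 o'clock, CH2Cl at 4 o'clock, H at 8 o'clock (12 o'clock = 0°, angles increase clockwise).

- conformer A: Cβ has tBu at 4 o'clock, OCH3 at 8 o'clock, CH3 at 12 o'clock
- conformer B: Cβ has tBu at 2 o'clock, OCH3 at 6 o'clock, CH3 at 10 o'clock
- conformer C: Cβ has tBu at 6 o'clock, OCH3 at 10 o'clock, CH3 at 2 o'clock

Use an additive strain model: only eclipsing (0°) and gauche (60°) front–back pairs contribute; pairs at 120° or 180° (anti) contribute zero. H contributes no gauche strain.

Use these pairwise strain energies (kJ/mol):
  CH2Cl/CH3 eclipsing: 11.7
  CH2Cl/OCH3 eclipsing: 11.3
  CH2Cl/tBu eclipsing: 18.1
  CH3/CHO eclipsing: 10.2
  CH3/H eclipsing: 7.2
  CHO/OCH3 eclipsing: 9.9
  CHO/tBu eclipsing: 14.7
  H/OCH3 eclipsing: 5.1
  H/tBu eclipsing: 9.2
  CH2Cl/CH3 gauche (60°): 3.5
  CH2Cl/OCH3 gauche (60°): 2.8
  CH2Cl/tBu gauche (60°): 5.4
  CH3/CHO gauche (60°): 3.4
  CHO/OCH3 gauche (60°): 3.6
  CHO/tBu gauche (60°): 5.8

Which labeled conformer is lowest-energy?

A (eclipsed): CHO(0°)/CH3(0°) eclipsed 10.2; CH2Cl(120°)/tBu(120°) eclipsed 18.1; H(240°)/OCH3(240°) eclipsed 5.1 → 33.4 kJ/mol.
B (staggered): CHO(0°)/tBu(60°) gauche 5.8; CHO(0°)/CH3(300°) gauche 3.4; CH2Cl(120°)/tBu(60°) gauche 5.4; CH2Cl(120°)/OCH3(180°) gauche 2.8 → 17.4 kJ/mol.
C (staggered): CHO(0°)/OCH3(300°) gauche 3.6; CHO(0°)/CH3(60°) gauche 3.4; CH2Cl(120°)/tBu(180°) gauche 5.4; CH2Cl(120°)/CH3(60°) gauche 3.5 → 15.9 kJ/mol.
C has the lowest total (15.9 kJ/mol).

C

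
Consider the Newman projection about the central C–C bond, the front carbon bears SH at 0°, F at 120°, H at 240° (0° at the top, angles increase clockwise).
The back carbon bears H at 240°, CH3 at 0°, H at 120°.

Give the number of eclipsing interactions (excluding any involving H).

Non-H eclipsing pairs: SH(0°)/CH3(0°) — 1 interaction.

1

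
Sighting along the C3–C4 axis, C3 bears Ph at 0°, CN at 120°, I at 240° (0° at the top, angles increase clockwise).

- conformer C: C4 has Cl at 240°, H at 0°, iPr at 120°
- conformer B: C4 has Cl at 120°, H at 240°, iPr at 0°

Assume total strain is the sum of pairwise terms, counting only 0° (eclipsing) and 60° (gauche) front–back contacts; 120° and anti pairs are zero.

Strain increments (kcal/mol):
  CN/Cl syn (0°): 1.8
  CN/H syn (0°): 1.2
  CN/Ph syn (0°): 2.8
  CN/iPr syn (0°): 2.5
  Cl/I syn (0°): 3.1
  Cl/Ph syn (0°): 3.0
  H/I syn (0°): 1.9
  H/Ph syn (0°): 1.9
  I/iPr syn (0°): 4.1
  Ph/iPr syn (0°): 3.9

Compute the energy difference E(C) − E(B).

C (eclipsed): Ph–H eclipsed, CN–iPr eclipsed, I–Cl eclipsed; 1.9 + 2.5 + 3.1 = 7.5 kcal/mol.
B (eclipsed): Ph–iPr eclipsed, CN–Cl eclipsed, I–H eclipsed; 3.9 + 1.8 + 1.9 = 7.6 kcal/mol.
E(C) − E(B) = 7.5 − 7.6 = -0.1 kcal/mol.

-0.1 kcal/mol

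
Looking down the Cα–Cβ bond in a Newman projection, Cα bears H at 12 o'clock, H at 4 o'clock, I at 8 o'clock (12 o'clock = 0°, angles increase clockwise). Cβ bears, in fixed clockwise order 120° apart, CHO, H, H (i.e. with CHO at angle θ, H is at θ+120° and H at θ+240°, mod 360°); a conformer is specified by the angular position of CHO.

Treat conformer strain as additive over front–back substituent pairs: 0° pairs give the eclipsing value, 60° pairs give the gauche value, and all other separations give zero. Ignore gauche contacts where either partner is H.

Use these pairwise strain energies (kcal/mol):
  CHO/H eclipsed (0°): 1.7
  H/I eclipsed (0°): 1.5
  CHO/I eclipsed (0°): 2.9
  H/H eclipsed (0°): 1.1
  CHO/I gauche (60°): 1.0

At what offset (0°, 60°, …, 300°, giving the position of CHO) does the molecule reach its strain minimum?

60°

CHO at 0° is eclipsed. H at 0° is eclipsed with CHO at 0° (1.7); H at 120° is eclipsed with H at 120° (1.1); I at 240° is eclipsed with H at 240° (1.5). Total 4.3 kcal/mol.
CHO at 60° (staggered): no non-H gauche contacts → 0.0 kcal/mol.
CHO at 120° is eclipsed. H at 0° is eclipsed with H at 0° (1.1); H at 120° is eclipsed with CHO at 120° (1.7); I at 240° is eclipsed with H at 240° (1.5). Total 4.3 kcal/mol.
CHO at 180° is staggered. I at 240° is gauche with CHO at 180° (1.0). Total 1.0 kcal/mol.
CHO at 240° is eclipsed. H at 0° is eclipsed with H at 0° (1.1); H at 120° is eclipsed with H at 120° (1.1); I at 240° is eclipsed with CHO at 240° (2.9). Total 5.1 kcal/mol.
CHO at 300° is staggered. I at 240° is gauche with CHO at 300° (1.0). Total 1.0 kcal/mol.
The minimum (0.0 kcal/mol) occurs with CHO at 60°.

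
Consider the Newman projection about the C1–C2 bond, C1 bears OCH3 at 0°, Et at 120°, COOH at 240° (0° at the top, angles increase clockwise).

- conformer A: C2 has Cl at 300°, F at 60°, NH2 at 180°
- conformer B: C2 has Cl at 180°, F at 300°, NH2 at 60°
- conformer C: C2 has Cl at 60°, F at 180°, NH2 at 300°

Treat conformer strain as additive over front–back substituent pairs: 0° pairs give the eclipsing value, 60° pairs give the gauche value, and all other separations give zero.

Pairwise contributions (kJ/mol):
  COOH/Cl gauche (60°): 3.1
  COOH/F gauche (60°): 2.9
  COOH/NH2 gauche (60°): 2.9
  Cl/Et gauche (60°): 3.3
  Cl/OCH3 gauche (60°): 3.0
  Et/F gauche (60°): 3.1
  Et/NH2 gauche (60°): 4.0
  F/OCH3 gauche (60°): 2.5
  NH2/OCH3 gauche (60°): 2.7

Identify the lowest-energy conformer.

A is staggered. OCH3 at 0° is gauche with Cl at 300° (3.0); OCH3 at 0° is gauche with F at 60° (2.5); Et at 120° is gauche with F at 60° (3.1); Et at 120° is gauche with NH2 at 180° (4.0); COOH at 240° is gauche with Cl at 300° (3.1); COOH at 240° is gauche with NH2 at 180° (2.9). Total 18.6 kJ/mol.
B is staggered. OCH3 at 0° is gauche with F at 300° (2.5); OCH3 at 0° is gauche with NH2 at 60° (2.7); Et at 120° is gauche with Cl at 180° (3.3); Et at 120° is gauche with NH2 at 60° (4.0); COOH at 240° is gauche with Cl at 180° (3.1); COOH at 240° is gauche with F at 300° (2.9). Total 18.5 kJ/mol.
C is staggered. OCH3 at 0° is gauche with Cl at 60° (3.0); OCH3 at 0° is gauche with NH2 at 300° (2.7); Et at 120° is gauche with Cl at 60° (3.3); Et at 120° is gauche with F at 180° (3.1); COOH at 240° is gauche with F at 180° (2.9); COOH at 240° is gauche with NH2 at 300° (2.9). Total 17.9 kJ/mol.
C has the lowest total (17.9 kJ/mol).

C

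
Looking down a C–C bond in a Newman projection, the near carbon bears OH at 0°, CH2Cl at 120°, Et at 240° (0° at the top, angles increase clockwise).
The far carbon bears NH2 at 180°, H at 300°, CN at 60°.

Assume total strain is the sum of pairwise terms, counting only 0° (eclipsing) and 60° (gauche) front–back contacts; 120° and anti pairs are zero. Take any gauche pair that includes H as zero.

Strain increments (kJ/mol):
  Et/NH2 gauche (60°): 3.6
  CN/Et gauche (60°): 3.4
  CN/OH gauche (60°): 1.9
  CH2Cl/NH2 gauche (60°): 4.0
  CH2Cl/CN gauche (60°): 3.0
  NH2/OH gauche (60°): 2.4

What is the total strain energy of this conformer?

This conformer (staggered): OH–CN gauche, CH2Cl–NH2 gauche, CH2Cl–CN gauche, Et–NH2 gauche; 1.9 + 4.0 + 3.0 + 3.6 = 12.5 kJ/mol.

12.5 kJ/mol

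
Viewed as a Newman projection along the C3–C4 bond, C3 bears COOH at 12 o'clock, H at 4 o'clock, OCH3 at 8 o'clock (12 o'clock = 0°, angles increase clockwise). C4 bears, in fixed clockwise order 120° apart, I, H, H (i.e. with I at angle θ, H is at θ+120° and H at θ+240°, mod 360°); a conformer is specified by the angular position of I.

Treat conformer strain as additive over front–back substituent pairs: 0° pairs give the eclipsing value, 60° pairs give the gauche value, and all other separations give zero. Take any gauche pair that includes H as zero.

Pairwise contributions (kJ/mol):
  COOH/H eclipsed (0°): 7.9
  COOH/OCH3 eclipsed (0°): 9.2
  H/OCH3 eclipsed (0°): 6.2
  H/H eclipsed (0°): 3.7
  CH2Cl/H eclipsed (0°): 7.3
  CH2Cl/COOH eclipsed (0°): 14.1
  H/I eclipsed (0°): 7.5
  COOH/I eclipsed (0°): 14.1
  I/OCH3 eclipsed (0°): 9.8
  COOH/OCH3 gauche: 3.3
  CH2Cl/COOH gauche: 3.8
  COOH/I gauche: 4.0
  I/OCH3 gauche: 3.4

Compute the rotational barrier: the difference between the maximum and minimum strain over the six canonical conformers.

I at 0° is eclipsed. COOH at 0° is eclipsed with I at 0° (14.1); H at 120° is eclipsed with H at 120° (3.7); OCH3 at 240° is eclipsed with H at 240° (6.2). Total 24.0 kJ/mol.
I at 60° is staggered. COOH at 0° is gauche with I at 60° (4.0). Total 4.0 kJ/mol.
I at 120° is eclipsed. COOH at 0° is eclipsed with H at 0° (7.9); H at 120° is eclipsed with I at 120° (7.5); OCH3 at 240° is eclipsed with H at 240° (6.2). Total 21.6 kJ/mol.
I at 180° is staggered. OCH3 at 240° is gauche with I at 180° (3.4). Total 3.4 kJ/mol.
I at 240° is eclipsed. COOH at 0° is eclipsed with H at 0° (7.9); H at 120° is eclipsed with H at 120° (3.7); OCH3 at 240° is eclipsed with I at 240° (9.8). Total 21.4 kJ/mol.
I at 300° is staggered. COOH at 0° is gauche with I at 300° (4.0); OCH3 at 240° is gauche with I at 300° (3.4). Total 7.4 kJ/mol.
Max at 0° (24.0 kJ/mol), min at 180° (3.4 kJ/mol); barrier = 20.6 kJ/mol.

20.6 kJ/mol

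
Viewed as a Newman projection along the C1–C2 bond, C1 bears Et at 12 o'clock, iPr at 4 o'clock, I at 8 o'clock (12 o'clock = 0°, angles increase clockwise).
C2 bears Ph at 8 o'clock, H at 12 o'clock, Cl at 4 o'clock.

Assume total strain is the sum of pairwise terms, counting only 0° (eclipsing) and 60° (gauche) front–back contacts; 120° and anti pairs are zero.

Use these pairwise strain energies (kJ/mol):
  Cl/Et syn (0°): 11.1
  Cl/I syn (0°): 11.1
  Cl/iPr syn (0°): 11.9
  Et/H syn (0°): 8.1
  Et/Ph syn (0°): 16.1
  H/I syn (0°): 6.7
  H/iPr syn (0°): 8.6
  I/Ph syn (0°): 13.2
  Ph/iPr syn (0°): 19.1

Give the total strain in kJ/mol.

33.2 kJ/mol

This conformer (eclipsed): Et–H eclipsed, iPr–Cl eclipsed, I–Ph eclipsed; 8.1 + 11.9 + 13.2 = 33.2 kJ/mol.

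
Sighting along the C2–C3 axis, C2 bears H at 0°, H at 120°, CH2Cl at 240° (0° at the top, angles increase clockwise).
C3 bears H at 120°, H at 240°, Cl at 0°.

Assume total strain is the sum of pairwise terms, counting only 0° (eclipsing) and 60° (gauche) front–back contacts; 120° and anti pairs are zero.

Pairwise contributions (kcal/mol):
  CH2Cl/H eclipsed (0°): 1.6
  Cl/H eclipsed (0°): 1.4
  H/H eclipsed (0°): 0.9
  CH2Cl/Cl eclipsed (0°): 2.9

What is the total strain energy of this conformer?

This conformer (eclipsed): H–Cl eclipsed, H–H eclipsed, CH2Cl–H eclipsed; 1.4 + 0.9 + 1.6 = 3.9 kcal/mol.

3.9 kcal/mol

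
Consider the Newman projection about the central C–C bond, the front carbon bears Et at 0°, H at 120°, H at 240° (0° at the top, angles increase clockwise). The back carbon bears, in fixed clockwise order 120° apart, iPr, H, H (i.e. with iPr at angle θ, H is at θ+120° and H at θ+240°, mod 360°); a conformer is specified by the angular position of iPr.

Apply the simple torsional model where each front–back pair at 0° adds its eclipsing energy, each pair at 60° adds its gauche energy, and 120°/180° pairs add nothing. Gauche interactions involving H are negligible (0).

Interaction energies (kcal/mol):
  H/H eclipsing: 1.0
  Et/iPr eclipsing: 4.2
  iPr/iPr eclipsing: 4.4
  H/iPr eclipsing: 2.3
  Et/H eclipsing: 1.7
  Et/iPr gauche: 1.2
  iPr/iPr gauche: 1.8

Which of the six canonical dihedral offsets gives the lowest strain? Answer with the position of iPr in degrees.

iPr at 0° (eclipsed): Et–iPr eclipsed, H–H eclipsed, H–H eclipsed; 4.2 + 1.0 + 1.0 = 6.2 kcal/mol.
iPr at 60° (staggered): Et–iPr gauche; 1.2 = 1.2 kcal/mol.
iPr at 120° (eclipsed): Et–H eclipsed, H–iPr eclipsed, H–H eclipsed; 1.7 + 2.3 + 1.0 = 5.0 kcal/mol.
iPr at 180° (staggered): no non-H gauche contacts → 0.0 kcal/mol.
iPr at 240° (eclipsed): Et–H eclipsed, H–H eclipsed, H–iPr eclipsed; 1.7 + 1.0 + 2.3 = 5.0 kcal/mol.
iPr at 300° (staggered): Et–iPr gauche; 1.2 = 1.2 kcal/mol.
The minimum (0.0 kcal/mol) occurs with iPr at 180°.

180°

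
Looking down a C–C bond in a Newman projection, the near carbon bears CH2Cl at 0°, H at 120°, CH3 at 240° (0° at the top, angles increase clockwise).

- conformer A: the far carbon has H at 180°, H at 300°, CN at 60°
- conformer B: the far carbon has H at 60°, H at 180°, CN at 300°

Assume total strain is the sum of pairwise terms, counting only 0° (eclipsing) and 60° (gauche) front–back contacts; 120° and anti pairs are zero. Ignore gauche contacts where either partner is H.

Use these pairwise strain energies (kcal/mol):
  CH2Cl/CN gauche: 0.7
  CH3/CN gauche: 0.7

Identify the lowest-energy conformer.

A (staggered): CH2Cl–CN gauche; 0.7 = 0.7 kcal/mol.
B (staggered): CH2Cl–CN gauche, CH3–CN gauche; 0.7 + 0.7 = 1.4 kcal/mol.
A has the lowest total (0.7 kcal/mol).

A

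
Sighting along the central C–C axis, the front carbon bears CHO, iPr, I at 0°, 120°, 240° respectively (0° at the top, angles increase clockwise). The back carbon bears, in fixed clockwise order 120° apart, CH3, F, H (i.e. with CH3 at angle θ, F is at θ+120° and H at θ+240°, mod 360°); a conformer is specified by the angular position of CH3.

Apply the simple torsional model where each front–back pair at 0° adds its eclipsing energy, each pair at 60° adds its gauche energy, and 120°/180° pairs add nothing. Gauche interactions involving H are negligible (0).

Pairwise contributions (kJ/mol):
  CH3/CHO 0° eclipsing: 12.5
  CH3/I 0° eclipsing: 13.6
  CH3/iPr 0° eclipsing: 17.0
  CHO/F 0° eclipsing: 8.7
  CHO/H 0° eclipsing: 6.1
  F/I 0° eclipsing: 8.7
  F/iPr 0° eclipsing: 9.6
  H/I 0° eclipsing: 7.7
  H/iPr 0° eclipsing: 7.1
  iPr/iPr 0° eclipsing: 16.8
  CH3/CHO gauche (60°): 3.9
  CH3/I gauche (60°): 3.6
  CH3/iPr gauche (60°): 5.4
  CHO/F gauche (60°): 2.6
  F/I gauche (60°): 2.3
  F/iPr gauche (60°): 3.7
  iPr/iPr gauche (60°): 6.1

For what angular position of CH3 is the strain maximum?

CH3 at 0° (eclipsed): CHO(0°)/CH3(0°) eclipsed 12.5; iPr(120°)/F(120°) eclipsed 9.6; I(240°)/H(240°) eclipsed 7.7 → 29.8 kJ/mol.
CH3 at 60° (staggered): CHO(0°)/CH3(60°) gauche 3.9; iPr(120°)/CH3(60°) gauche 5.4; iPr(120°)/F(180°) gauche 3.7; I(240°)/F(180°) gauche 2.3 → 15.3 kJ/mol.
CH3 at 120° (eclipsed): CHO(0°)/H(0°) eclipsed 6.1; iPr(120°)/CH3(120°) eclipsed 17.0; I(240°)/F(240°) eclipsed 8.7 → 31.8 kJ/mol.
CH3 at 180° (staggered): CHO(0°)/F(300°) gauche 2.6; iPr(120°)/CH3(180°) gauche 5.4; I(240°)/CH3(180°) gauche 3.6; I(240°)/F(300°) gauche 2.3 → 13.9 kJ/mol.
CH3 at 240° (eclipsed): CHO(0°)/F(0°) eclipsed 8.7; iPr(120°)/H(120°) eclipsed 7.1; I(240°)/CH3(240°) eclipsed 13.6 → 29.4 kJ/mol.
CH3 at 300° (staggered): CHO(0°)/CH3(300°) gauche 3.9; CHO(0°)/F(60°) gauche 2.6; iPr(120°)/F(60°) gauche 3.7; I(240°)/CH3(300°) gauche 3.6 → 13.8 kJ/mol.
The maximum (31.8 kJ/mol) occurs with CH3 at 120°.

120°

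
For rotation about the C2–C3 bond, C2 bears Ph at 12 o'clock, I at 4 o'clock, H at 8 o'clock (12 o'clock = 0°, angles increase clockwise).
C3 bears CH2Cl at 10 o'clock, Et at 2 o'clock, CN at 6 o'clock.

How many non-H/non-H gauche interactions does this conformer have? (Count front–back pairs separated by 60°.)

Non-H gauche pairs: Ph(0°)/CH2Cl(300°); Ph(0°)/Et(60°); I(120°)/Et(60°); I(120°)/CN(180°) — 4 interactions.

4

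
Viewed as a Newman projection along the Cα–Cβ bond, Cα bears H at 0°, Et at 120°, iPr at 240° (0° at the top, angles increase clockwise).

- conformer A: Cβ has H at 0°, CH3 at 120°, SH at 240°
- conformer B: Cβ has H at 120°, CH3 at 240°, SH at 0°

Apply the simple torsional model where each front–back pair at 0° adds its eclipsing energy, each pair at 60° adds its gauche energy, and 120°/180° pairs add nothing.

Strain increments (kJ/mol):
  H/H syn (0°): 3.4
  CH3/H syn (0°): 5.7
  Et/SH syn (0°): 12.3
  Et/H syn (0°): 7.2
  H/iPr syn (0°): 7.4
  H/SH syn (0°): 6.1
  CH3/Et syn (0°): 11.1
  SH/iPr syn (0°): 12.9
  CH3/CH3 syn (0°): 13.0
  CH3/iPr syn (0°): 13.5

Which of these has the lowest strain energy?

B

A is eclipsed. H at 0° is eclipsed with H at 0° (3.4); Et at 120° is eclipsed with CH3 at 120° (11.1); iPr at 240° is eclipsed with SH at 240° (12.9). Total 27.4 kJ/mol.
B is eclipsed. H at 0° is eclipsed with SH at 0° (6.1); Et at 120° is eclipsed with H at 120° (7.2); iPr at 240° is eclipsed with CH3 at 240° (13.5). Total 26.8 kJ/mol.
B has the lowest total (26.8 kJ/mol).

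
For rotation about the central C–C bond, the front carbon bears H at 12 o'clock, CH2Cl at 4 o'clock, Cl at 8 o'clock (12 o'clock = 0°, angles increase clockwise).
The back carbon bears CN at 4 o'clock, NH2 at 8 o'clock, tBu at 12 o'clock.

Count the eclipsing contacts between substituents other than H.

2

Non-H eclipsing pairs: CH2Cl(120°)/CN(120°); Cl(240°)/NH2(240°) — 2 interactions.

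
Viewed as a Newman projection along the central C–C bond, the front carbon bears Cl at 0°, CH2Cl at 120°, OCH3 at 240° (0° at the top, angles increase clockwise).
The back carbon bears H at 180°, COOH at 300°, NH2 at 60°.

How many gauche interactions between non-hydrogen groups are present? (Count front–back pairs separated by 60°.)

Non-H gauche pairs: Cl(0°)/COOH(300°); Cl(0°)/NH2(60°); CH2Cl(120°)/NH2(60°); OCH3(240°)/COOH(300°) — 4 interactions.

4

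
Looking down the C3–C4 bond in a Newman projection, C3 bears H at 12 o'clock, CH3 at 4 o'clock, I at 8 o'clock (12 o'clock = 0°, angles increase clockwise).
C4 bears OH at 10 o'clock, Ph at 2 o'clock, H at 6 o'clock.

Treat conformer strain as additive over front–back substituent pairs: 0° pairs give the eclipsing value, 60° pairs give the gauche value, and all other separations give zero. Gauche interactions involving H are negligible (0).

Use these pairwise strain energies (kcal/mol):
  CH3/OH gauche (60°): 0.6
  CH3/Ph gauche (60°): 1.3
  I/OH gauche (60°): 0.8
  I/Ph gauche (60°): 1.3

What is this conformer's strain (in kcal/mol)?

2.1 kcal/mol

This conformer (staggered): CH3(120°)/Ph(60°) gauche 1.3; I(240°)/OH(300°) gauche 0.8 → 2.1 kcal/mol.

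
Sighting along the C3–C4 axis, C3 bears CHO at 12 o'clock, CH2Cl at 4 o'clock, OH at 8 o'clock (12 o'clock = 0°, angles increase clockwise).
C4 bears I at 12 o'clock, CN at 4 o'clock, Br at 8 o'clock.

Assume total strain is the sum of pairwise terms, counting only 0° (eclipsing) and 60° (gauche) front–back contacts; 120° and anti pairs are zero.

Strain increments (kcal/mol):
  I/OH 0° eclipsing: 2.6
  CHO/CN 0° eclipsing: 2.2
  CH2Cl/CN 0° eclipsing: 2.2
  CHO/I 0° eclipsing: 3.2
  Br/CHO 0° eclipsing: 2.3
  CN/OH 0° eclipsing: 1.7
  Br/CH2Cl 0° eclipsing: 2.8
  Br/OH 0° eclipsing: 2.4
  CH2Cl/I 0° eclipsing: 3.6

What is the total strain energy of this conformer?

This conformer (eclipsed): CHO–I eclipsed, CH2Cl–CN eclipsed, OH–Br eclipsed; 3.2 + 2.2 + 2.4 = 7.8 kcal/mol.

7.8 kcal/mol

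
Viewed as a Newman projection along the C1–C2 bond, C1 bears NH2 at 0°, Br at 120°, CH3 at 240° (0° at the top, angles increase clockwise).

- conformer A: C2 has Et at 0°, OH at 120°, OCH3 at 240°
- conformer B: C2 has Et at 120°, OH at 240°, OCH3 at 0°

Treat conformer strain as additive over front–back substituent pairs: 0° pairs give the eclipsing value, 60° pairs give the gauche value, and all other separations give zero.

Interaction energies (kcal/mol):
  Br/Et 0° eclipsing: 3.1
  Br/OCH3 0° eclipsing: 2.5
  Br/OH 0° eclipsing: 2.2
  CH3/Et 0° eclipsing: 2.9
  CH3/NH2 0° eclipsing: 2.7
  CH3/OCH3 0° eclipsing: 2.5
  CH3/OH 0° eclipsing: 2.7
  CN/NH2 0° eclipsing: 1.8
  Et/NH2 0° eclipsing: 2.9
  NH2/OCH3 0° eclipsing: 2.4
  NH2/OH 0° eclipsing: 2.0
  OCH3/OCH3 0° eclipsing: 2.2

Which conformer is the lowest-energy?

A (eclipsed): NH2(0°)/Et(0°) eclipsed 2.9; Br(120°)/OH(120°) eclipsed 2.2; CH3(240°)/OCH3(240°) eclipsed 2.5 → 7.6 kcal/mol.
B (eclipsed): NH2(0°)/OCH3(0°) eclipsed 2.4; Br(120°)/Et(120°) eclipsed 3.1; CH3(240°)/OH(240°) eclipsed 2.7 → 8.2 kcal/mol.
A has the lowest total (7.6 kcal/mol).

A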